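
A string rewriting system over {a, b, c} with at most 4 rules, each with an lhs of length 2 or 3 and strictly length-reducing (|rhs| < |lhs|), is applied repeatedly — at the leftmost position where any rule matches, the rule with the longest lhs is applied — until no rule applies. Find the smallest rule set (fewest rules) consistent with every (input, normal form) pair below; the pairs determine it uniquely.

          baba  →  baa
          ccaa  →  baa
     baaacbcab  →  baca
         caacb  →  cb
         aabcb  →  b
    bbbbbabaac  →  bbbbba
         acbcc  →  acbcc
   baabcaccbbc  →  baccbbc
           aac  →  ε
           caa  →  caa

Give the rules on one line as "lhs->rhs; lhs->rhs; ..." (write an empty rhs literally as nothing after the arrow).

aac->; ab->a; cca->ba

  | baba => baa
  | ccaa => baa
  | baaacbcab => babcab => bacab => baca
  | caacb => cb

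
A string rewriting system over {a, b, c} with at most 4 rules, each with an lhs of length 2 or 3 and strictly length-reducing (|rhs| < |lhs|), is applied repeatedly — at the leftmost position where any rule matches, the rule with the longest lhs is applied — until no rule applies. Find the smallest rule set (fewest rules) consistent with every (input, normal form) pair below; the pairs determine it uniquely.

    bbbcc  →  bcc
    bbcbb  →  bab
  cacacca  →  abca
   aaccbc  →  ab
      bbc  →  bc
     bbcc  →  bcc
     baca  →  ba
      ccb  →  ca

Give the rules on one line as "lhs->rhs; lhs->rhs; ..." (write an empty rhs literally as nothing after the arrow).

  | bbbcc => bbcc => bcc
  | bbcbb => bcbb => bab
  | cacacca => cbacca => aacca => abca
  | aaccbc => abcbc => abac => abb => ab

ac->b; bb->b; cb->a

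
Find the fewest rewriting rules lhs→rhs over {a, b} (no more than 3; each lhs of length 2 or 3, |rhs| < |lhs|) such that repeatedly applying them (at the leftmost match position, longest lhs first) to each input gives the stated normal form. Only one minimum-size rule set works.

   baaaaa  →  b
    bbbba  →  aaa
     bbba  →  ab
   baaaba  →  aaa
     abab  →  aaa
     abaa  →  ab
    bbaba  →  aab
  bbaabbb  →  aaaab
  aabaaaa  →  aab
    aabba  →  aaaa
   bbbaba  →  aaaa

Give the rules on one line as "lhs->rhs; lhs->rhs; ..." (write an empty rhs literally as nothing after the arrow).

ba->b; bab->aa; bb->a

  | baaaaa => baaaa => baaa => baa => ba => b
  | bbbba => abba => aaa
  | bbba => aba => ab
  | baaaba => baaba => baba => aaa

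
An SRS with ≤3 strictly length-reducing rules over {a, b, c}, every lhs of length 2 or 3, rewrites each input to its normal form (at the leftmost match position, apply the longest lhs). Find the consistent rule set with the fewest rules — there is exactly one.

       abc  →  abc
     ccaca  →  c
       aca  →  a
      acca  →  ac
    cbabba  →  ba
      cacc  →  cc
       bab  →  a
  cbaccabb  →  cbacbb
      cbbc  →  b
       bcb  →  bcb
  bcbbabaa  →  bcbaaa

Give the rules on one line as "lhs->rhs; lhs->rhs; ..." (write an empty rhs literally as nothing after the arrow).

  | abc
  | ccaca => cca => c
  | aca => a
  | acca => ac

bab->a; bbc->ab; ca->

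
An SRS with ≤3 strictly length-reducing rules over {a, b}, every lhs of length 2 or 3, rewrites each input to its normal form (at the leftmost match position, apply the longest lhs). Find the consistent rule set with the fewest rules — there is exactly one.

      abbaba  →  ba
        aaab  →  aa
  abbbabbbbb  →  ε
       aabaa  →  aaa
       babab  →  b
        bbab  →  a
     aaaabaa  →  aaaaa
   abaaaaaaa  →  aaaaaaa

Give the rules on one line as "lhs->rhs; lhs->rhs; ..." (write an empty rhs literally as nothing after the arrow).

ab->; bb->a

  | abbaba => baba => ba
  | aaab => aa
  | abbbabbbbb => bbabbbbb => aabbbbb => abbbb => bbb => ab => ε
  | aabaa => aaa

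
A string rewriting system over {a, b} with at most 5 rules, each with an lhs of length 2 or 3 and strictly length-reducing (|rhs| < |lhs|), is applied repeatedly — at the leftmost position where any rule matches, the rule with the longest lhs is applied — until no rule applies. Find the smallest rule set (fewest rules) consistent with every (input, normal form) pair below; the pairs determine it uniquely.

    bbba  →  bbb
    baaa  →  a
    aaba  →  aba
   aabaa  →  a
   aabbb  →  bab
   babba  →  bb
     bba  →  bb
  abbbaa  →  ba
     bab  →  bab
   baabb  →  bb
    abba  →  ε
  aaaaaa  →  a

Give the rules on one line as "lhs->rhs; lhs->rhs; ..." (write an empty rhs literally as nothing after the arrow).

aa->a; abb->ba; baa->; bba->bb

  | bbba => bbb
  | baaa => a
  | aaba => aba
  | aabaa => abaa => a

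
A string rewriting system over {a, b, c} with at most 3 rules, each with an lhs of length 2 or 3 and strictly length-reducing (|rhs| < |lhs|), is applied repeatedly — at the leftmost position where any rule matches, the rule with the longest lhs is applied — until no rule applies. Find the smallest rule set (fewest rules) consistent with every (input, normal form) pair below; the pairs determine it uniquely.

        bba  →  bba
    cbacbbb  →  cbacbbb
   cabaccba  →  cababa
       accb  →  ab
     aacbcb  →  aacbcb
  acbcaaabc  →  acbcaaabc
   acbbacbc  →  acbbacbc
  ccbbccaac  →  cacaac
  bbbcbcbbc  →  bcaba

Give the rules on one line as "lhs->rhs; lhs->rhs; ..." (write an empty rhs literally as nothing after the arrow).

  | bba
  | cbacbbb
  | cabaccba => cababa
  | accb => ab

bbc->ca; cc->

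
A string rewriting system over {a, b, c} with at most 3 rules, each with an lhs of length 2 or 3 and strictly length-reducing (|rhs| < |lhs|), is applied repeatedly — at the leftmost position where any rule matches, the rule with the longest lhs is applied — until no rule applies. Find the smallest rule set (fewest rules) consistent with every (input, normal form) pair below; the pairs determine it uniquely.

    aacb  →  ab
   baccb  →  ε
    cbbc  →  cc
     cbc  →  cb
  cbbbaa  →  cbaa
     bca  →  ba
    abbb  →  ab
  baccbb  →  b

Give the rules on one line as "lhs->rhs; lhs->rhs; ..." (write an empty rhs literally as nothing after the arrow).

ac->; bb->; bc->b

  | aacb => ab
  | baccb => bcb => bb => ε
  | cbbc => cc
  | cbc => cb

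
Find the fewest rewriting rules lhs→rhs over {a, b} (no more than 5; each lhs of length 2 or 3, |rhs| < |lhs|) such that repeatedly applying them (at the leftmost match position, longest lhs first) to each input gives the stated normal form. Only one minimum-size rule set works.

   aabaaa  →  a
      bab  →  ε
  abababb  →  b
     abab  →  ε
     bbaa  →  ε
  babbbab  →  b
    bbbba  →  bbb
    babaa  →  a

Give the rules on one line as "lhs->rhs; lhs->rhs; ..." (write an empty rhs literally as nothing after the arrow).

  | aabaaa => abaaa => aaa => aa => a
  | bab => ε
  | abababb => ababb => abb => b
  | abab => ab => ε

aa->a; ab->; ba->; bab->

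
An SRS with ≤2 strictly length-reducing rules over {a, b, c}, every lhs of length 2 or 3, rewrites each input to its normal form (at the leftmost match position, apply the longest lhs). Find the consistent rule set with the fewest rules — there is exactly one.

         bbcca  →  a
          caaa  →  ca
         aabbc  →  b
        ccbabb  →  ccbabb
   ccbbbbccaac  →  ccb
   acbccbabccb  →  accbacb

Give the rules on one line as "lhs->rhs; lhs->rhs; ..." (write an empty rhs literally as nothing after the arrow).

  | bbcca => bca => a
  | caaa => ca
  | aabbc => bbc => b
  | ccbabb

aa->; bc->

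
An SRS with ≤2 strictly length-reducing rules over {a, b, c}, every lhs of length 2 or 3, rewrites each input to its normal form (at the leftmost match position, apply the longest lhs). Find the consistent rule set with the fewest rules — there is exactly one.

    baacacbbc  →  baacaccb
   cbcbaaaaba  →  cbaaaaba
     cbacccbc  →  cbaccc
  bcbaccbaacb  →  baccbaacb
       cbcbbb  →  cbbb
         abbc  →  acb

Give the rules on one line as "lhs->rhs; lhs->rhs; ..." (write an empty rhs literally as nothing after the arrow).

  | baacacbbc => baacaccb
  | cbcbaaaaba => cbaaaaba
  | cbacccbc => cbaccc
  | bcbaccbaacb => baccbaacb

bbc->cb; bc->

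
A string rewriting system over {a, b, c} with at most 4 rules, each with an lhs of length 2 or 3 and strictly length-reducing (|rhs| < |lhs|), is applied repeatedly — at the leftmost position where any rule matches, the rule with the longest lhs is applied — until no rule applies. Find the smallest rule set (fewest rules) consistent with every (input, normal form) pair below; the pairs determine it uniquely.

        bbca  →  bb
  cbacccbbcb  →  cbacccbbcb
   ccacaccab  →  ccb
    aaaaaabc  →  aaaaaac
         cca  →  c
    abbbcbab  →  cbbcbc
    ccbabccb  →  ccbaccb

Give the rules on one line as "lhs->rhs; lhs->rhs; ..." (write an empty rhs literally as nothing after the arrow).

  | bbca => bb
  | cbacccbbcb
  | ccacaccab => ccaccab => cccab => ccb
  | aaaaaabc => aaaaaac

ab->c; abc->ac; ca->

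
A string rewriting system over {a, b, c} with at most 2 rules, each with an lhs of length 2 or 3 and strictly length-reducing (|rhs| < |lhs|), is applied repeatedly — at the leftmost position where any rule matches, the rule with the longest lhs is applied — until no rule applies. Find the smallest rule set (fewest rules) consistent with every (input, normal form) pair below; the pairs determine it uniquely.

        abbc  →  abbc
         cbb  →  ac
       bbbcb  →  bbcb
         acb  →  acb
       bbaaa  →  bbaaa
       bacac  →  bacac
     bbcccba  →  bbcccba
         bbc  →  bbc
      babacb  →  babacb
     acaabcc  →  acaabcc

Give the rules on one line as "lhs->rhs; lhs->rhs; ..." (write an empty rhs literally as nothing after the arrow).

  | abbc
  | cbb => ac
  | bbbcb => bbcb
  | acb

bbb->bb; cbb->ac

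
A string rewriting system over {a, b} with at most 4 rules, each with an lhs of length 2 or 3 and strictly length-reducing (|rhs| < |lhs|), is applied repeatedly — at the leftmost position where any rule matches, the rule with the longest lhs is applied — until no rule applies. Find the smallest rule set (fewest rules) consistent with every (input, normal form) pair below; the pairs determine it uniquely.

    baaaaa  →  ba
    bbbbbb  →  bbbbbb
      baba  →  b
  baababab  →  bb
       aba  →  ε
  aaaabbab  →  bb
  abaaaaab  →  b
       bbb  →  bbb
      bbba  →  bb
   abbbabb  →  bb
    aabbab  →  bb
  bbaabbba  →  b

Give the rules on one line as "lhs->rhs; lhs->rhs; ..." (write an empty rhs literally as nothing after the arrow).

aa->; ab->a; bba->b

  | baaaaa => baaa => ba
  | bbbbbb
  | baba => baa => b
  | baababab => bbabab => bbab => bb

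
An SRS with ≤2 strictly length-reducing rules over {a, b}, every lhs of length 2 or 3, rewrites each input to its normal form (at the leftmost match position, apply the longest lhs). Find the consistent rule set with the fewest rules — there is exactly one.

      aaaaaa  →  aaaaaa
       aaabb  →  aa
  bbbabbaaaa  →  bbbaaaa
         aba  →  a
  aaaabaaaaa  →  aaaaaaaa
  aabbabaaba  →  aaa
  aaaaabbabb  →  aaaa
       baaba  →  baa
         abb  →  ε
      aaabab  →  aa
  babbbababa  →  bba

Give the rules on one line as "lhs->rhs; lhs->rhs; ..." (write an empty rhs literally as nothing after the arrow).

  | aaaaaa
  | aaabb => aa
  | bbbabbaaaa => bbbaaaa
  | aba => a

ab->; abb->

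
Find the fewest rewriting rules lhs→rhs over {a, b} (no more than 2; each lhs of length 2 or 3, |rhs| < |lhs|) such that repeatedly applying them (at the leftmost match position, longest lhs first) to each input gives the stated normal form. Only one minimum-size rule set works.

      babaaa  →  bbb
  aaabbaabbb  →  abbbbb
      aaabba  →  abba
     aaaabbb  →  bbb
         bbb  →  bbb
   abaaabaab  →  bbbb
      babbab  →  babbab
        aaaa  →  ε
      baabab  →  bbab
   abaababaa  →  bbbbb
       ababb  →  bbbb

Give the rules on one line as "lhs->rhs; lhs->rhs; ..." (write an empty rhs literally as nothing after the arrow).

  | babaaa => bbbaa => bbb
  | aaabbaabbb => abbaabbb => abbbbb
  | aaabba => abba
  | aaaabbb => aabbb => bbb

aa->; aba->bb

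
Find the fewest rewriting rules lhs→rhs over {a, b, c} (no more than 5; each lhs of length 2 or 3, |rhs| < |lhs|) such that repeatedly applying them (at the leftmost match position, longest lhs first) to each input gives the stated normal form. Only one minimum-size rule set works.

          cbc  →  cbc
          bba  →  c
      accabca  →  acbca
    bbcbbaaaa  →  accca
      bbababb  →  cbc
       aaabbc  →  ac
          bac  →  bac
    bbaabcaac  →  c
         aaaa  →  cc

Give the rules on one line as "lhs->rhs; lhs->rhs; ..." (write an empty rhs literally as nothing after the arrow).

  | cbc
  | bba => aa => c
  | accabca => acbca
  | bbcbbaaaa => acbbaaaa => acaaaaa => accaaa => accca

aa->c; bb->a; bcc->; cab->b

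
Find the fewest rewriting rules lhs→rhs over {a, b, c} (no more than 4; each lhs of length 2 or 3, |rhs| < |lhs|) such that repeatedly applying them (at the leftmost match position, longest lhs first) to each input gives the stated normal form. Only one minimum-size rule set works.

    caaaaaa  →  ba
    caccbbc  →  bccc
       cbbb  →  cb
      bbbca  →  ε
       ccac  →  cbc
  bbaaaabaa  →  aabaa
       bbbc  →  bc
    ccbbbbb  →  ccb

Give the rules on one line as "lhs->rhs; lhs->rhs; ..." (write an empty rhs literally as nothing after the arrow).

  | caaaaaa => baaaaa => baaa => ba
  | caccbbc => bccbbc => bccc
  | cbbb => cb
  | bbbca => bca => bb => ε

aaa->a; bb->; ca->b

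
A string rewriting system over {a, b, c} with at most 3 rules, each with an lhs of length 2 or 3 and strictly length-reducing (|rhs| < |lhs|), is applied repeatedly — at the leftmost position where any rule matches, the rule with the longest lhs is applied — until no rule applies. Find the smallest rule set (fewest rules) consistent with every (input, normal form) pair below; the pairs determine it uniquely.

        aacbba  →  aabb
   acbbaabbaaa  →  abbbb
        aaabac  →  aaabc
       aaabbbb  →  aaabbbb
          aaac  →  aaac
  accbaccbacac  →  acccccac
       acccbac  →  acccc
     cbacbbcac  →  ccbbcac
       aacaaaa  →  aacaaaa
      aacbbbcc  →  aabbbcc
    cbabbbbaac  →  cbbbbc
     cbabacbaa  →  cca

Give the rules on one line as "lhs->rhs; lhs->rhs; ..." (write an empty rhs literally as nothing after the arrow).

  | aacbba => aabba => aabb
  | acbbaabbaaa => abbaabbaaa => abbabbaaa => abbbbaaa => abbbbaa => abbbba => abbbb
  | aaabac => aaabc
  | aaabbbb

acb->ab; ba->b; cba->c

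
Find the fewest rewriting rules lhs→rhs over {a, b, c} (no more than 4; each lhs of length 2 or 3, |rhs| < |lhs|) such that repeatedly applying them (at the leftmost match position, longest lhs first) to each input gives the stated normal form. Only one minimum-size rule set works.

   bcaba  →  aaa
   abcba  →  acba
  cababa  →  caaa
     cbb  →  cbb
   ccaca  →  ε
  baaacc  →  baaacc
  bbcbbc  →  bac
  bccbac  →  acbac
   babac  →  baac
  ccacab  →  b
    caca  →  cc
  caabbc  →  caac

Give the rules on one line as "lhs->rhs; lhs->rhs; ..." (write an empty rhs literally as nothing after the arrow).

ab->a; aca->c; bc->a; ccc->

  | bcaba => aaba => aaa
  | abcba => acba
  | cababa => caaba => caaa
  | cbb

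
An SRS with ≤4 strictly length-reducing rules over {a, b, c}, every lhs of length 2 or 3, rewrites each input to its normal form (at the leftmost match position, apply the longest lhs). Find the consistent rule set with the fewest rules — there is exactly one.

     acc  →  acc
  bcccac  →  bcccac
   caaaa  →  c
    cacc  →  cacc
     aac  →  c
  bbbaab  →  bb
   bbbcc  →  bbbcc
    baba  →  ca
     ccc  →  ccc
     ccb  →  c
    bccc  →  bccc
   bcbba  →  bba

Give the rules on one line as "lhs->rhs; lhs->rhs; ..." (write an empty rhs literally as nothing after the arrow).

aa->; baa->c; bab->c; cb->

  | acc
  | bcccac
  | caaaa => caa => c
  | cacc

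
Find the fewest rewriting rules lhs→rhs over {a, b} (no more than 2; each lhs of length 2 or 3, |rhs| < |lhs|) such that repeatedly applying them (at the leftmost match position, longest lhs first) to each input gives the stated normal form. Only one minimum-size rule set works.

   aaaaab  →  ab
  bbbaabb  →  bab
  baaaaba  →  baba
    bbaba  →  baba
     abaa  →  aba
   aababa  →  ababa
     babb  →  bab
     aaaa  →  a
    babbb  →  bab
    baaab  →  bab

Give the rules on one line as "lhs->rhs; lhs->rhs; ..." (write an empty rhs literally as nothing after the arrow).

  | aaaaab => aaaab => aaab => aab => ab
  | bbbaabb => bbaabb => baabb => babb => bab
  | baaaaba => baaaba => baaba => baba
  | bbaba => baba

aa->a; bb->b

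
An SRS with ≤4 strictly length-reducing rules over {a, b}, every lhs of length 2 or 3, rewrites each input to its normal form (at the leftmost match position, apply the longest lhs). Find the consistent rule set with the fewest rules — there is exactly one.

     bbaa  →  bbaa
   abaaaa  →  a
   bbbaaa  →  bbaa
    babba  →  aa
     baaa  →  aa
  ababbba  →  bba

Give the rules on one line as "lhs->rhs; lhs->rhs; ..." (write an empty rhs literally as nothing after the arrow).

aaa->ab; ab->; bab->aa

  | bbaa
  | abaaaa => aaaa => aba => a
  | bbbaaa => bbbab => bbaa
  | babba => aaba => aa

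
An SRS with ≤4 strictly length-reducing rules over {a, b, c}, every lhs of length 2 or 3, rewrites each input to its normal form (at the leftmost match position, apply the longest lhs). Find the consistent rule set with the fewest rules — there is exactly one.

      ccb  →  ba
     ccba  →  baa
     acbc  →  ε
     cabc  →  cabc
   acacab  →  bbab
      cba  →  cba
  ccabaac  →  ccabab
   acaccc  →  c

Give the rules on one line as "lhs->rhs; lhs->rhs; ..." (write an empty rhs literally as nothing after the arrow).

ac->b; bbc->; ccb->ba

  | ccb => ba
  | ccba => baa
  | acbc => bbc => ε
  | cabc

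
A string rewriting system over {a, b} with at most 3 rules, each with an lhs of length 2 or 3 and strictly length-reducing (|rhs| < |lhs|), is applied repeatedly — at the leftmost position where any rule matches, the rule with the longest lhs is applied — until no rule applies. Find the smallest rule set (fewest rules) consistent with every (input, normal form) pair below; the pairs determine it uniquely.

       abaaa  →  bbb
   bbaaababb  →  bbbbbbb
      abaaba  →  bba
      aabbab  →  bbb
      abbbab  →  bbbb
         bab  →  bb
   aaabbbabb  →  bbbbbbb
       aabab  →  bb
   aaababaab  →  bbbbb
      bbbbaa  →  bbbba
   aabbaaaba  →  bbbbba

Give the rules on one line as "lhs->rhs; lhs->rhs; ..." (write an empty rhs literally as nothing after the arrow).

  | abaaa => baaa => bbb
  | bbaaababb => bbbbbabb => bbbbbbb
  | abaaba => baaba => baba => bba
  | aabbab => abbab => bbab => bbb

aa->a; aaa->bb; ab->b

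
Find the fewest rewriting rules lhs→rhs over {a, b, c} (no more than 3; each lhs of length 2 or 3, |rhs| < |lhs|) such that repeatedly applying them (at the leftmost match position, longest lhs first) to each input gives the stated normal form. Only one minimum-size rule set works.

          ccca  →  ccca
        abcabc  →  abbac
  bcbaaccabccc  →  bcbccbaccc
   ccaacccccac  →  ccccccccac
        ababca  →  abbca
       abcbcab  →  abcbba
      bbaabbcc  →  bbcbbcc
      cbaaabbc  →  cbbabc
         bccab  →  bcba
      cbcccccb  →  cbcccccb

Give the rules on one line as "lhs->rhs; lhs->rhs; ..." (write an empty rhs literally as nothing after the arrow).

  | ccca
  | abcabc => abbac
  | bcbaaccabccc => bcbcccabccc => bcbccbaccc
  | ccaacccccac => ccccccccac

aa->c; aba->ab; cab->ba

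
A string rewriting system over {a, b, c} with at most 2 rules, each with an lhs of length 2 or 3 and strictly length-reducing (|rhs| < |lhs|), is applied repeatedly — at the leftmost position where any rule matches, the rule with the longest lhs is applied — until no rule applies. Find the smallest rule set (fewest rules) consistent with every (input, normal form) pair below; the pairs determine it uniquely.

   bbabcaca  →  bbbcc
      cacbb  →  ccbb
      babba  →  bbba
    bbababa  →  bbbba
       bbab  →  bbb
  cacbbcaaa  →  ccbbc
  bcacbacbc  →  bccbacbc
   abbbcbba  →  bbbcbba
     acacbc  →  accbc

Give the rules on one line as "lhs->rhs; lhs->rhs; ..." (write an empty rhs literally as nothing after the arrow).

  | bbabcaca => bbbcaca => bbbcca => bbbcc
  | cacbb => ccbb
  | babba => bbba
  | bbababa => bbbaba => bbbba

ab->b; ca->c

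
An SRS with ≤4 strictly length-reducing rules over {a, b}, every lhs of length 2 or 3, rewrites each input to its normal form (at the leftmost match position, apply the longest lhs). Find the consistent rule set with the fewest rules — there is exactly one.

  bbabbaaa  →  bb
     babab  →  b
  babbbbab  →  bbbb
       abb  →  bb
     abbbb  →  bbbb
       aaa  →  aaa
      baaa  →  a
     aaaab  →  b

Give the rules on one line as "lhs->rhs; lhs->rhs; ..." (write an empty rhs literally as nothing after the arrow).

  | bbabbaaa => bbbaaa => bba => bb
  | babab => bab => b
  | babbbbab => bbbbab => bbbb
  | abb => bb

ab->b; ba->b; baa->; bab->b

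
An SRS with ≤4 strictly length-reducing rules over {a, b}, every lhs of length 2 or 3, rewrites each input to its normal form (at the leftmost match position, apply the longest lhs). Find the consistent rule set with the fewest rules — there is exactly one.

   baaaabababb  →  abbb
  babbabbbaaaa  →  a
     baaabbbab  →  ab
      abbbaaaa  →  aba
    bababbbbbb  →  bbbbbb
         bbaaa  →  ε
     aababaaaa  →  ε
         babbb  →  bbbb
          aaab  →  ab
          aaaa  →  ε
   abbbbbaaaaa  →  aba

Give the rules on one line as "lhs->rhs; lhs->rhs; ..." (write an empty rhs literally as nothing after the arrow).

aa->; aab->ba; bab->bb; bba->aa

  | baaaabababb => baabababb => bbaababb => aaababb => ababb => abbb
  | babbabbbaaaa => bbbabbbaaaa => baabbbaaaa => bbabbaaaa => aabbaaaa => babaaaa => bbaaaa => aaaaa => aaa => a
  | baaabbbab => babbbab => bbbbab => bbaab => aaab => ab
  | abbbaaaa => abaaaaa => abaaa => aba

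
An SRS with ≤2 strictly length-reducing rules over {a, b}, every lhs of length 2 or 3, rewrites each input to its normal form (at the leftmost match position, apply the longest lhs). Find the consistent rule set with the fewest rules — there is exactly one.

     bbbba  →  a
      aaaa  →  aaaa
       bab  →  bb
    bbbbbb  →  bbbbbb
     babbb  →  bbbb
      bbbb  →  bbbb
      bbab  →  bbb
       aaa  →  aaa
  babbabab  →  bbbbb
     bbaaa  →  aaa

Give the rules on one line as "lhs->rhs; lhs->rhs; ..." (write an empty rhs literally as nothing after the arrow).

  | bbbba => bbba => bba => ba => a
  | aaaa
  | bab => bb
  | bbbbbb

ba->a; bab->bb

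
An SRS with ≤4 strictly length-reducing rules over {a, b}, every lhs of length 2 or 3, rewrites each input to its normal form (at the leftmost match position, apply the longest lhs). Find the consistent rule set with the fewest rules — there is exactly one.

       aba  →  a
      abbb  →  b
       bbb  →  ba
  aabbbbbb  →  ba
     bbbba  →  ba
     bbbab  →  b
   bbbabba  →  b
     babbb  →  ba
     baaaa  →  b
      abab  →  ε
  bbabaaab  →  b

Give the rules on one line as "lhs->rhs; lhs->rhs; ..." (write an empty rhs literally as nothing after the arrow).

aa->; ab->; bb->b; bbb->ba

  | aba => a
  | abbb => bb => b
  | bbb => ba
  | aabbbbbb => bbbbbb => babbb => bbb => ba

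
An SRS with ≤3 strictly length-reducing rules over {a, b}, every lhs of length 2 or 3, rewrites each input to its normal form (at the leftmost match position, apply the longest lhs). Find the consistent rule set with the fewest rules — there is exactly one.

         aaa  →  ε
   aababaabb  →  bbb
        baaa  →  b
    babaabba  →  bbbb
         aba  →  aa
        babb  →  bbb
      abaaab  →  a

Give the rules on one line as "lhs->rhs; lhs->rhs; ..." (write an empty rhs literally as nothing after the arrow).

aaa->; ab->a; ba->b

  | aaa => ε
  | aababaabb => aaabaabb => baabb => babb => bbb
  | baaa => baa => ba => b
  | babaabba => bbaabba => bbabba => bbbba => bbbb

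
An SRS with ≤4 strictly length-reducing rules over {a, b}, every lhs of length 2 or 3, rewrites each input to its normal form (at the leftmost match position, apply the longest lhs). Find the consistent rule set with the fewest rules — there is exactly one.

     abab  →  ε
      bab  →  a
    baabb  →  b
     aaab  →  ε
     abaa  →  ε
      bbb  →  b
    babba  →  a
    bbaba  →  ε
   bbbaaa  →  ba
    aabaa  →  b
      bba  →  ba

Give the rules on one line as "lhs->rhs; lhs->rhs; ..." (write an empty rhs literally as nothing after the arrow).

  | abab => ab => ε
  | bab => a
  | baabb => bbb => bb => b
  | aaab => ab => ε

aa->; ab->; bab->a; bb->b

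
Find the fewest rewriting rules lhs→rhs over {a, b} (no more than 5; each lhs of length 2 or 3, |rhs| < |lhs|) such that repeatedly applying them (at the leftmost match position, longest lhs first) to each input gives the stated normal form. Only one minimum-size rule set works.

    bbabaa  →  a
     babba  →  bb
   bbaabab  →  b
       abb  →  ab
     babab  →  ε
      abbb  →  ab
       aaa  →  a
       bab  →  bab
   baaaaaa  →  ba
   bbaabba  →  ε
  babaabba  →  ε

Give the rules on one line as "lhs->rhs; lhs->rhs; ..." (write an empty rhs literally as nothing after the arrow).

  | bbabaa => bbba => a
  | babba => baba => bb
  | bbaabab => bbabab => bbbb => b
  | abb => ab

aa->a; aba->b; abb->ab; bbb->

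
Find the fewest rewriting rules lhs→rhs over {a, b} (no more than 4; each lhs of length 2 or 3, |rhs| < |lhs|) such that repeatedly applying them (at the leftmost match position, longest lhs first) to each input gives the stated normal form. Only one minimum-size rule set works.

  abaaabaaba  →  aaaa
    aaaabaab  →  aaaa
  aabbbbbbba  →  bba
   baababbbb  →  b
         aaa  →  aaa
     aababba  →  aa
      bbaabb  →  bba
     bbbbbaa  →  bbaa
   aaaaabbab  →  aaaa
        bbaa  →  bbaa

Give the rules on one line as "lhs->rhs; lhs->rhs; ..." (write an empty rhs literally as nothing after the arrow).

  | abaaabaaba => aaabaaba => aaaaba => aaaa
  | aaaabaab => aaaaab => aaaa
  | aabbbbbbba => abbbbba => bbba => bba
  | baababbbb => baabbbb => babb => b

ab->; abb->; bbb->bb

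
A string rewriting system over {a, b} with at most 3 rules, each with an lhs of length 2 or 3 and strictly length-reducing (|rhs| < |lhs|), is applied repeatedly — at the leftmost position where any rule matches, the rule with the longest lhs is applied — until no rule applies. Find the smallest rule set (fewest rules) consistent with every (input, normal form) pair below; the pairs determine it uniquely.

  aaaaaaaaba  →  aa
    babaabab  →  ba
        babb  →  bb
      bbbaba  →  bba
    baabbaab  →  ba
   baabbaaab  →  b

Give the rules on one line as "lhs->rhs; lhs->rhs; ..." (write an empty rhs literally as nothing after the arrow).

  | aaaaaaaaba => aaaaaaba => aaaaba => aaba => aa
  | babaabab => baabab => baab => ba
  | babb => bb
  | bbbaba => bbaba => bba

aaa->a; ab->; bbb->bb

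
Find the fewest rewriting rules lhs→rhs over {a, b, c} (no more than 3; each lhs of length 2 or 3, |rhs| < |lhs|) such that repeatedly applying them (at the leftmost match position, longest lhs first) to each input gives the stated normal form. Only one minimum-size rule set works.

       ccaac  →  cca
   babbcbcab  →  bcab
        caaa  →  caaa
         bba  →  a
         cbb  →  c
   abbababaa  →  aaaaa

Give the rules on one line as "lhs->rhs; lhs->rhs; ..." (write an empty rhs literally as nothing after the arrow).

  | ccaac => cca
  | babbcbcab => abbcbcab => acbcab => bcab
  | caaa
  | bba => a

ac->; ba->a; bb->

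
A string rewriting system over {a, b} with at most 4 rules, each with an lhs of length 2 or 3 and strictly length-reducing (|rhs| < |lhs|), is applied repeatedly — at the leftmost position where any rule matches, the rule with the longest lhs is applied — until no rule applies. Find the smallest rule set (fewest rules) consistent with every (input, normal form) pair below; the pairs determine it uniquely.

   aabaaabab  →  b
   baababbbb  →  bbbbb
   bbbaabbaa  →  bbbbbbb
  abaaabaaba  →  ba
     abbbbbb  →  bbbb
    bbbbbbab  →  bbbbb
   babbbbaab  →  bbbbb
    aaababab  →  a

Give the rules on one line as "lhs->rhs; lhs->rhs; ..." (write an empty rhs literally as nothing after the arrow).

  | aabaaabab => bbaaabab => bbbabab => bbab => b
  | baababbbb => bbbabbbb => bbbbb
  | bbbaabbaa => bbbbbbaa => bbbbbbb
  | abaaabaaba => abbabaaba => abaaba => abbba => ba

aa->b; abb->; bab->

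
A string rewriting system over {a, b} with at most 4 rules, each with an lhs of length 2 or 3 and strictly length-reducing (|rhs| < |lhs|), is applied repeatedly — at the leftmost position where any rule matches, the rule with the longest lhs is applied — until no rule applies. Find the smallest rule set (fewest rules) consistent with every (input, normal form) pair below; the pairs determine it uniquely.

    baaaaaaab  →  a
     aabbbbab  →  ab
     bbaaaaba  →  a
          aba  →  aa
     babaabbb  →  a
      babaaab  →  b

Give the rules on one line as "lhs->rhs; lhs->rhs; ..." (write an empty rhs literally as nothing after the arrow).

aab->bb; ba->a; bb->

  | baaaaaaab => aaaaaaab => aaaaabb => aaabbb => abbbb => abb => a
  | aabbbbab => bbbbbab => bbbab => bab => ab
  | bbaaaaba => aaaaba => aabba => bbba => ba => a
  | aba => aa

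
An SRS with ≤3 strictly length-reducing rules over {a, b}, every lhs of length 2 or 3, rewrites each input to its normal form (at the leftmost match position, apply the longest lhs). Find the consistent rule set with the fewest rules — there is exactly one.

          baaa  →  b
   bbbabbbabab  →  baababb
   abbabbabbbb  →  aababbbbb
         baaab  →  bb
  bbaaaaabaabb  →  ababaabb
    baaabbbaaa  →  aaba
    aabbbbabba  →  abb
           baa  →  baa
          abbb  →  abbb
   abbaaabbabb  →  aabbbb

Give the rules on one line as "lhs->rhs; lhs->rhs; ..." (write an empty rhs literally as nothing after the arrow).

aaa->; bba->ab

  | baaa => b
  | bbbabbbabab => babbbbabab => babbabbab => baabbbab => baababb
  | abbabbabbbb => aabbbabbbb => aababbbbb
  | baaab => bb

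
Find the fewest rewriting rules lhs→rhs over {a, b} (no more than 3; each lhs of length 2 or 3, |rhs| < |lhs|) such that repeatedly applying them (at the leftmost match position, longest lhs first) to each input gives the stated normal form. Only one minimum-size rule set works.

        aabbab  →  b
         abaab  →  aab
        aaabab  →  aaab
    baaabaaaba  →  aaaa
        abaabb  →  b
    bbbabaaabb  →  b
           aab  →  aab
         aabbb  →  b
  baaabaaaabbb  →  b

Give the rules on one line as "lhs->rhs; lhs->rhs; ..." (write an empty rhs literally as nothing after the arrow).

  | aabbab => abbab => bbab => bab => b
  | abaab => aab
  | aaabab => aaab
  | baaabaaaba => aabaaaba => aaaaba => aaaa

abb->bb; ba->; bb->b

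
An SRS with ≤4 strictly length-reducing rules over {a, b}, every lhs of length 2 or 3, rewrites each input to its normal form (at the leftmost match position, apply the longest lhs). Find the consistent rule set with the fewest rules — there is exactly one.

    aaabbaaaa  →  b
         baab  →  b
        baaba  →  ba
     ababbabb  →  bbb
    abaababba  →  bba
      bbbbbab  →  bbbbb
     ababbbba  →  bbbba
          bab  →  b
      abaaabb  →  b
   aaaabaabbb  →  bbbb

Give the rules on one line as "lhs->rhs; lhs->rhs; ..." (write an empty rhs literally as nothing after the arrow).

  | aaabbaaaa => bbbaaaa => bbaa => b
  | baab => b
  | baaba => ba
  | ababbabb => babbabb => bbabb => bbb

aaa->b; ab->; aba->ba; baa->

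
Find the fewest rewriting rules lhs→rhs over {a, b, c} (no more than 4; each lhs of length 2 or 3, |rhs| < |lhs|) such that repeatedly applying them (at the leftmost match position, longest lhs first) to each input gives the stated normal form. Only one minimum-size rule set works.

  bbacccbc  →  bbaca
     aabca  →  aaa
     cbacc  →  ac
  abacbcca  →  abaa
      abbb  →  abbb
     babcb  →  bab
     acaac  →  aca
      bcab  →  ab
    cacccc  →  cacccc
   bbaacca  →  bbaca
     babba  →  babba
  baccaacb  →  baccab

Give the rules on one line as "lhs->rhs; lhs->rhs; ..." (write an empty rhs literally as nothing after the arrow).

aac->a; bc->; cb->a; cbc->b

  | bbacccbc => bbaccb => bbaca
  | aabca => aaa
  | cbacc => aacc => ac
  | abacbcca => ababca => abaa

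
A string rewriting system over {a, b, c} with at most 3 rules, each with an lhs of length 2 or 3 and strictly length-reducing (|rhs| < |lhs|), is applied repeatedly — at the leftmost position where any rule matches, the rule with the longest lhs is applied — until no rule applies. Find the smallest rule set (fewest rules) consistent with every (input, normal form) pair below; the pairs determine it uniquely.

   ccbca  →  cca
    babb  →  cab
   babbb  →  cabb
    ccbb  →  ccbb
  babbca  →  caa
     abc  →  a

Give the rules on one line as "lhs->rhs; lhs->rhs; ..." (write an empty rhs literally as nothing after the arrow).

  | ccbca => cca
  | babb => cab
  | babbb => cabb
  | ccbb

bab->ca; bc->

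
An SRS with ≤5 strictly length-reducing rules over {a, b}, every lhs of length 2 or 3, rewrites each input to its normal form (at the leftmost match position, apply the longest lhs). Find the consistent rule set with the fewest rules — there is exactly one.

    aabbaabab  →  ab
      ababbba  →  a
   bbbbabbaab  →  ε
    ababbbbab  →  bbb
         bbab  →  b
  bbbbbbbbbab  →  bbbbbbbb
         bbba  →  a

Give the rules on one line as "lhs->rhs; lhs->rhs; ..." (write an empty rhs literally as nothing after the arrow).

aab->; aba->; ba->a; bab->

  | aabbaabab => baabab => aabab => ab
  | ababbba => bbba => bba => ba => a
  | bbbbabbaab => bbbbaab => bbbaab => bbaab => baab => aab => ε
  | ababbbbab => bbbbab => bbb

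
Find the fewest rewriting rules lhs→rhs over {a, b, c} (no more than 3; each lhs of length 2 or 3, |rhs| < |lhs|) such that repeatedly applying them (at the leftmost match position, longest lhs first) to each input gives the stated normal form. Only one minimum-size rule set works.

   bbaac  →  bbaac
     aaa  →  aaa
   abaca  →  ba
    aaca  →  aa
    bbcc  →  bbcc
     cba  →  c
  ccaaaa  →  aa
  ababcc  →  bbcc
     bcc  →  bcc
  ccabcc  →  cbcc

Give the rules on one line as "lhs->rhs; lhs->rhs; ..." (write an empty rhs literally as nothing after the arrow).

  | bbaac
  | aaa
  | abaca => baca => ba
  | aaca => aa

ab->b; ca->; cba->c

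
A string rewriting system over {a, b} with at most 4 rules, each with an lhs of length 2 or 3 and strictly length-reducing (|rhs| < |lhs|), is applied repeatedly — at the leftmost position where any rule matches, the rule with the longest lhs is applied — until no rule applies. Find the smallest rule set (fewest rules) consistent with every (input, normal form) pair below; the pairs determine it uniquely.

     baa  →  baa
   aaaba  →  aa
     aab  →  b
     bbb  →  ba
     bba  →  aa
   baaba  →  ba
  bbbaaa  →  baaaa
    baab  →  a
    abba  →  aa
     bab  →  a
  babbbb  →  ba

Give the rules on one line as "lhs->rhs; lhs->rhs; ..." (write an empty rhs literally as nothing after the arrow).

ab->b; aba->; bb->a; bbb->ba

  | baa
  | aaaba => aa
  | aab => ab => b
  | bbb => ba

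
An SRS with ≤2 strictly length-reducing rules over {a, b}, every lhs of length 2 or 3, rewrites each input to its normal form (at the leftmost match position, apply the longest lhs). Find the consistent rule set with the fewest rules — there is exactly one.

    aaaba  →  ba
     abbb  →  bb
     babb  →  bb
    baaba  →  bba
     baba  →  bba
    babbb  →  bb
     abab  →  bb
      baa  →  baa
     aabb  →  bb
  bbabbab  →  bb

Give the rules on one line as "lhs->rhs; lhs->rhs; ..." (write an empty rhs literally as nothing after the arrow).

ab->b; bbb->bb

  | aaaba => aaba => aba => ba
  | abbb => bbb => bb
  | babb => bbb => bb
  | baaba => baba => bba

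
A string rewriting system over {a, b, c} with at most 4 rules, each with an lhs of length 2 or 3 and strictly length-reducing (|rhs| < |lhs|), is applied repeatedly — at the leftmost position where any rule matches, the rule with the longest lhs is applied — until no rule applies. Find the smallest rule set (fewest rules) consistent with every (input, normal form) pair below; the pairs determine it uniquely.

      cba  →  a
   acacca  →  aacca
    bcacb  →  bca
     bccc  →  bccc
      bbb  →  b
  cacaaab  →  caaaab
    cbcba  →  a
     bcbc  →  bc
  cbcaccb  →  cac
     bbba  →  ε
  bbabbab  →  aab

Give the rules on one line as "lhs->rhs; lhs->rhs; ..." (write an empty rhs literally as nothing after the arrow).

aca->aa; ba->; bb->; cb->

  | cba => a
  | acacca => aacca
  | bcacb => bca
  | bccc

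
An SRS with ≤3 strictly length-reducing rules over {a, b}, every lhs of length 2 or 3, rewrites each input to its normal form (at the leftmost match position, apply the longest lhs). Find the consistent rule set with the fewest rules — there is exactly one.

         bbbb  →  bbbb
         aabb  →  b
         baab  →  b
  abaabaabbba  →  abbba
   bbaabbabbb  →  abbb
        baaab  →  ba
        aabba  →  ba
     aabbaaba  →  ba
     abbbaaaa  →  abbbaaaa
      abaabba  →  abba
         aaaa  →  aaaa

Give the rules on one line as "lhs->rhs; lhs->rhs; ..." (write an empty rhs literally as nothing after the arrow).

  | bbbb
  | aabb => b
  | baab => b
  | abaabaabbba => abaabbba => abbba

aab->; bab->ab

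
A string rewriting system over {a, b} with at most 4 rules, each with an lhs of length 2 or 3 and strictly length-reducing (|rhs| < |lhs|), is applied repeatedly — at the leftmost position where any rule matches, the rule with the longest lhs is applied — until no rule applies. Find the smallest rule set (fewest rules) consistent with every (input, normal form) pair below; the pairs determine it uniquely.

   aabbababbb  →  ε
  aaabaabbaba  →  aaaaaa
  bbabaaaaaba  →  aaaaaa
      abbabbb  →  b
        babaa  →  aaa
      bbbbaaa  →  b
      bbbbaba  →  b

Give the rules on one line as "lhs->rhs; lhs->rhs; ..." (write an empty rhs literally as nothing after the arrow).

  | aabbababbb => abababbb => aababbb => aaabbb => aabb => ab => ε
  | aaabaabbaba => aaaaabbaba => aaaababa => aaaaaba => aaaaaa
  | bbabaaaaaba => baaaaaaba => aaaaaba => aaaaaa
  | abbabbb => babbb => abb => b

ab->; aba->aa; ba->; bab->a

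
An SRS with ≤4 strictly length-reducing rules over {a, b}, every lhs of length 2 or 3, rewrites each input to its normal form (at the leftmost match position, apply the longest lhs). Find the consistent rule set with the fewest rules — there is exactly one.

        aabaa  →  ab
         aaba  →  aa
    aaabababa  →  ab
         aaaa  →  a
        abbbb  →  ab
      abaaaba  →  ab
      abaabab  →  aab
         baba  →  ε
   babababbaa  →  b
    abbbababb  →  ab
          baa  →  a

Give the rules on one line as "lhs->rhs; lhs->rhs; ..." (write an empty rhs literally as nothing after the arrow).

aaa->ab; ba->; bb->b; bba->bb

  | aabaa => aaa => ab
  | aaba => aa
  | aaabababa => abbababa => abbbaba => abbaba => abbba => abba => abb => ab
  | aaaa => aba => a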